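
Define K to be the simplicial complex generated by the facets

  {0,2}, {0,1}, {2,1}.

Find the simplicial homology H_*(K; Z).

H_0 = Z,  H_1 = Z.

We work with the vertex ordering 0 < 1 < 2. The simplices of K, each written with vertices in increasing order, are:

  0-simplices (3): [0], [1], [2]
  1-simplices (3): [0,1], [0,2], [1,2]

so the chain groups are C_0 ≅ Z^3, C_1 ≅ Z^3.

Boundary ∂_1: C_1 → C_0 is given by ∂[p,q] = [q] − [p]. For instance
  ∂[1,2] = [2] − [1].
As a 3×3 matrix over Z this has rank 2, with invariant factors (1,1).

Reading off H_k = ker ∂_k / im ∂_{k+1}:

  H_0: rank C_0 − rank ∂_1 = 3 − 2 = 1, and the invariant factors of ∂_1 are all 1, so H_0 = Z.
  H_1: rank ker ∂_1 − rank ∂_2 = (3 − 2) − 0 = 1, and there is no ∂_2, so H_1 = Z.

As a check, the Euler characteristic is 3 − 3 = 0, which agrees with 1 − 1 = 0.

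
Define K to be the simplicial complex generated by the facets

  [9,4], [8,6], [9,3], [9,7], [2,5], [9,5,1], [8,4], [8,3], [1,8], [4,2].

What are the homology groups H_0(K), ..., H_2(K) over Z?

Take the total order 1 < 2 < 3 < 4 < 5 < 6 < 7 < 8 < 9 on the vertex set. Then K (dimension 2) consists of the simplices:

  0-simplices (9): [1], [2], [3], [4], [5], [6], [7], [8], [9]
  1-simplices (12): [1,5], [1,8], [1,9], [2,4], [2,5], [3,8], [3,9], [4,8], [4,9], [5,9], [6,8], [7,9]
  2-simplices (1): [1,5,9]

giving chain groups C_0 ≅ Z^9, C_1 ≅ Z^12, C_2 ≅ Z^1.

Boundary ∂_1: C_1 → C_0 maps an edge to its endpoints' difference, ∂[p,q] = q − p.
As a 9×12 matrix over Z this has rank 8, with invariant factors (1,1,1,1,1,1,1,1).

The boundary map ∂_2: C_2 → C_1 maps a triangle to the signed sum of its edges. For instance
  ∂[1,5,9] = [5,9] − [1,9] + [1,5].
The resulting 12×1 matrix has rank 1, and its Smith normal form has invariant factors (1).

Reading off H_k = ker ∂_k / im ∂_{k+1}:

  H_0: rank C_0 − rank ∂_1 = 9 − 8 = 1, and the invariant factors of ∂_1 are all 1, so H_0 ≅ Z.
  H_1: rank ker ∂_1 − rank ∂_2 = (12 − 8) − 1 = 3, and the invariant factors of ∂_2 are all 1, so H_1 ≅ Z^3.
  H_2: rank ker ∂_2 − rank ∂_3 = (1 − 1) − 0 = 0, and there is no ∂_3, so H_2 ≅ 0.

H_0 ≅ Z,  H_1 ≅ Z^3,  H_2 = 0.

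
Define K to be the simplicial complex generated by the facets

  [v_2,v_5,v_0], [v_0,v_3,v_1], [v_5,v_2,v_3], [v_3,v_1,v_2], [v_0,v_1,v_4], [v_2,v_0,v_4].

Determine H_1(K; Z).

Fix the vertex order v_0 < v_1 < v_2 < v_3 < v_4 < v_5 and write every simplex with vertices in increasing order. Then dim K = 2 and the simplices of K are:

  0-simplices (6): [v_0], [v_1], [v_2], [v_3], [v_4], [v_5]
  1-simplices (12): [v_0,v_1], [v_0,v_2], [v_0,v_3], [v_0,v_4], [v_0,v_5], [v_1,v_2], [v_1,v_3], [v_1,v_4], [v_2,v_3], [v_2,v_4], [v_2,v_5], [v_3,v_5]
  2-simplices (6): [v_0,v_1,v_3], [v_0,v_1,v_4], [v_0,v_2,v_4], [v_0,v_2,v_5], [v_1,v_2,v_3], [v_2,v_3,v_5]

giving chain groups C_0 ≅ Z^6, C_1 ≅ Z^12, C_2 ≅ Z^6.

The boundary map ∂_1: C_1 → C_0 is given by ∂[p,q] = [q] − [p].
The 6×12 boundary matrix has rank 5 and Smith normal form diag(1,1,1,1,1).

Boundary ∂_2: C_2 → C_1 maps a triangle to the signed sum of its edges. For instance
  ∂[v_1,v_2,v_3] = [v_2,v_3] − [v_1,v_3] + [v_1,v_2],
  ∂[v_0,v_2,v_5] = [v_2,v_5] − [v_0,v_5] + [v_0,v_2].
As a 12×6 matrix over Z this has rank 6, with invariant factors (1,1,1,1,1,1).

From H_k ≅ ker(∂_k) / im(∂_{k+1}) we obtain:

  H_1: rank ker ∂_1 − rank ∂_2 = (12 − 5) − 6 = 1, and the invariant factors of ∂_2 are all 1, so H_1 = Z.

(K is a triangulation of the cylinder S^1 x I.)

H_1 ≅ Z.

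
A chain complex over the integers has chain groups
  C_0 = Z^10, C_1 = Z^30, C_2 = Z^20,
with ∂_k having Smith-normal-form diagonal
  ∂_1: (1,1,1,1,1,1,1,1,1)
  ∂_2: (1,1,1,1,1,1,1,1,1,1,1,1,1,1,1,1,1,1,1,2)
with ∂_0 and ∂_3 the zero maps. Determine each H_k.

H_0 = Z,  H_1 = Z ⊕ Z/2,  H_2 = 0.

H_0: b_0 = 10 − 0 − 9 = 1; torsion from ∂_1 factors > 1: none. So H_0 = Z.
H_1: b_1 = 30 − 9 − 20 = 1; torsion from ∂_2 factors > 1: [2]. So H_1 = Z ⊕ Z/2.
H_2: b_2 = 20 − 20 − 0 = 0; torsion from ∂_3 factors > 1: none. So H_2 = 0.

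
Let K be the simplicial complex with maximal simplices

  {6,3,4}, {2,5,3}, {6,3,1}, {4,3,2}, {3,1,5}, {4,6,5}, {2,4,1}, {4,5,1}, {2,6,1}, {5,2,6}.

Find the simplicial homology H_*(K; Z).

H_0 = Z,  H_1 = Z/2Z,  H_2 = 0.

Order the vertices as 1 < 2 < 3 < 4 < 5 < 6. Listing each simplex with vertices in this order, K has dimension 2 with simplices:

  0-simplices (6): [1], [2], [3], [4], [5], [6]
  1-simplices (15): [1,2], [1,3], [1,4], [1,5], [1,6], [2,3], [2,4], [2,5], [2,6], [3,4], [3,5], [3,6], [4,5], [4,6], [5,6]
  2-simplices (10): [1,2,4], [1,2,6], [1,3,5], [1,3,6], [1,4,5], [2,3,4], [2,3,5], [2,5,6], [3,4,6], [4,5,6]

giving chain groups C_0 ≅ Z^6, C_1 ≅ Z^15, C_2 ≅ Z^10.

Boundary ∂_1: C_1 → C_0 maps an edge to its endpoints' difference, ∂[p,q] = q − p. For instance
  ∂[1,5] = [5] − [1].
As a 6×15 matrix over Z this has rank 5, with invariant factors (1,1,1,1,1).

Boundary ∂_2: C_2 → C_1 acts by ∂[p,q,r] = [q,r] − [p,r] + [p,q]. For instance
  ∂[1,3,6] = [3,6] − [1,6] + [1,3],
  ∂[2,3,5] = [3,5] − [2,5] + [2,3].
The 15×10 boundary matrix has rank 10 and Smith normal form diag(1,1,1,1,1,1,1,1,1,2).

From H_k ≅ ker(∂_k) / im(∂_{k+1}) we obtain:

  H_0: rank C_0 − rank ∂_1 = 6 − 5 = 1, and the invariant factors of ∂_1 are all 1, so H_0 ≅ Z.
  H_1: rank ker ∂_1 − rank ∂_2 = (15 − 5) − 10 = 0, and ∂_2 has invariant factor 2 > 1, so H_1 ≅ Z/2Z.
  H_2: rank ker ∂_2 − rank ∂_3 = (10 − 10) − 0 = 0, and there is no ∂_3, so H_2 ≅ 0.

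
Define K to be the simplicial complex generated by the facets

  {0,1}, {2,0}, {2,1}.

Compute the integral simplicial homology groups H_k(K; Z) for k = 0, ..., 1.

Fix the vertex order 0 < 1 < 2 and write every simplex with vertices in increasing order. Then dim K = 1 and the simplices of K are:

  0-simplices (3): [0], [1], [2]
  1-simplices (3): [0,1], [0,2], [1,2]

giving chain groups C_0 ≅ Z^3, C_1 ≅ Z^3.

The boundary map ∂_1: C_1 → C_0 sends each edge [p,q] (with p < q) to q − p. For instance
  ∂[0,1] = [1] − [0].
As a 3×3 matrix over Z this has rank 2, with invariant factors (1,1).

Computing H_k = (kernel of ∂_k) / (image of ∂_{k+1}):

  H_0: rank C_0 − rank ∂_1 = 3 − 2 = 1, and the invariant factors of ∂_1 are all 1, so H_0 ≅ Z.
  H_1: rank ker ∂_1 − rank ∂_2 = (3 − 2) − 0 = 1, and there is no ∂_2, so H_1 ≅ Z.

(K is a triangulation of the circle S^1.)

H_0 = Z,  H_1 = Z.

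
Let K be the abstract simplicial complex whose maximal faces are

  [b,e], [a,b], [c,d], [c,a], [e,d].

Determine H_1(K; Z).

Take the total order a < b < c < d < e on the vertex set. Then K (dimension 1) consists of the simplices:

  0-simplices (5): a, b, c, d, e
  1-simplices (5): ab, ac, be, cd, de

so the chain groups are C_0 ≅ Z^5, C_1 ≅ Z^5.

The boundary map ∂_1: C_1 → C_0 is given by ∂[p,q] = [q] − [p].
As a 5×5 matrix over Z this has rank 4, with invariant factors (1,1,1,1).

Now H_k = ker ∂_k / im ∂_{k+1}, so:

  H_1: rank ker ∂_1 − rank ∂_2 = (5 − 4) − 0 = 1, and there is no ∂_2, so H_1 ≅ Z.

H_1 ≅ Z.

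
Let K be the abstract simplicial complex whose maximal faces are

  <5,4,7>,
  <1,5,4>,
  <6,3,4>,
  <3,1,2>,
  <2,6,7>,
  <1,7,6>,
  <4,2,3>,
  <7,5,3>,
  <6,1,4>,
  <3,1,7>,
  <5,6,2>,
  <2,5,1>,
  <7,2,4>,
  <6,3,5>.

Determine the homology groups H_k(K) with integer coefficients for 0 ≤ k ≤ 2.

K has 7 vertices, 21 edges, 14 triangles.
rank ∂_0 = 0, rank ∂_1 = 6 ⇒ b_0 = 7 − 0 − 6 = 1; all invariant factors of ∂_1 are 1 so no torsion. So H_0 ≅ Z.
rank ∂_1 = 6, rank ∂_2 = 13 ⇒ b_1 = 21 − 6 − 13 = 2; all invariant factors of ∂_2 are 1 so no torsion. So H_1 ≅ Z^2.
rank ∂_2 = 13, rank ∂_3 = 0 ⇒ b_2 = 14 − 13 − 0 = 1. So H_2 ≅ Z.

H_0 = Z,  H_1 = Z^2,  H_2 = Z.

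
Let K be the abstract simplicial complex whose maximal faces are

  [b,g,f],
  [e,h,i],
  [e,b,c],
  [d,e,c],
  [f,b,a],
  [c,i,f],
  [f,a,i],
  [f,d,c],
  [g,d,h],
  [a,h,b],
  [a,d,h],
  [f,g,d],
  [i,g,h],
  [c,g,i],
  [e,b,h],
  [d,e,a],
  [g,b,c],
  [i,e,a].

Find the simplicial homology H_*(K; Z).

H_0 = Z,  H_1 = Z × Z/2,  H_2 = 0.

We work with the vertex ordering a < b < c < d < e < f < g < h < i. The simplices of K, each written with vertices in increasing order, are:

  0-simplices (9): a, b, c, d, e, f, g, h, i
  1-simplices (27): ab, ad, ae, af, ah, ai, bc, be, bf, bg, bh, cd, ce, cf, cg, ci, de, df, dg, dh, eh, ei, fg, fi, gh, gi, hi
  2-simplices (18): abf, abh, ade, adh, aei, afi, bce, bcg, beh, bfg, cde, cdf, cfi, cgi, dfg, dgh, ehi, ghi

giving chain groups C_0 ≅ Z^9, C_1 ≅ Z^27, C_2 ≅ Z^18.

The boundary map ∂_1: C_1 → C_0 sends each edge [p,q] (with p < q) to q − p. For instance
  ∂ah = h − a.
This gives a 9×27 integer matrix of rank 8; reducing to Smith normal form yields diagonal entries (1,1,1,1,1,1,1,1).

Boundary ∂_2: C_2 → C_1 sends each 2-simplex [p,q,r] to [q,r] − [p,r] + [p,q]. For instance
  ∂cgi = gi − ci + cg,
  ∂beh = eh − bh + be.
This gives a 27×18 integer matrix of rank 18; reducing to Smith normal form yields diagonal entries (1,1,1,1,1,1,1,1,1,1,1,1,1,1,1,1,1,2).

From H_k ≅ ker(∂_k) / im(∂_{k+1}) we obtain:

  H_0: rank C_0 − rank ∂_1 = 9 − 8 = 1, and the invariant factors of ∂_1 are all 1, so H_0 = Z.
  H_1: rank ker ∂_1 − rank ∂_2 = (27 − 8) − 18 = 1, and ∂_2 has invariant factor 2 > 1, so H_1 = Z × Z/2.
  H_2: rank ker ∂_2 − rank ∂_3 = (18 − 18) − 0 = 0, and there is no ∂_3, so H_2 = 0.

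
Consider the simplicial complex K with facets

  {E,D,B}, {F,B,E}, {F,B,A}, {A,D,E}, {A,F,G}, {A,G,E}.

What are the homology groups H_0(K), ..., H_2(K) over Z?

H_0 = Z,  H_1 = Z,  H_2 = 0.

Order the vertices as A < B < D < E < F < G. Listing each simplex with vertices in this order, K has dimension 2 with simplices:

  0-simplices (6): A, B, D, E, F, G
  1-simplices (12): AB, AD, AE, AF, AG, BD, BE, BF, DE, EF, EG, FG
  2-simplices (6): ABF, ADE, AEG, AFG, BDE, BEF

giving chain groups C_0 ≅ Z^6, C_1 ≅ Z^12, C_2 ≅ Z^6.

∂_1: C_1 → C_0 sends each edge [p,q] (with p < q) to q − p. For instance
  ∂AB = B − A.
This gives a 6×12 integer matrix of rank 5; reducing to Smith normal form yields diagonal entries (1,1,1,1,1).

The boundary map ∂_2: C_2 → C_1 sends each 2-simplex [p,q,r] to [q,r] − [p,r] + [p,q]. For instance
  ∂AEG = EG − AG + AE,
  ∂AFG = FG − AG + AF.
The 12×6 boundary matrix has rank 6 and Smith normal form diag(1,1,1,1,1,1).

From H_k ≅ ker(∂_k) / im(∂_{k+1}) we obtain:

  H_0: rank C_0 − rank ∂_1 = 6 − 5 = 1, and the invariant factors of ∂_1 are all 1, so H_0 = Z.
  H_1: rank ker ∂_1 − rank ∂_2 = (12 − 5) − 6 = 1, and the invariant factors of ∂_2 are all 1, so H_1 = Z.
  H_2: rank ker ∂_2 − rank ∂_3 = (6 − 6) − 0 = 0, and there is no ∂_3, so H_2 = 0.

As a check, the Euler characteristic is 6 − 12 + 6 = 0, which agrees with 1 − 1 + 0 = 0.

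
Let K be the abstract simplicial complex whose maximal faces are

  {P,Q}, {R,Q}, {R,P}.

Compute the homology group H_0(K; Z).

K has 3 vertices, 3 edges.
rank ∂_0 = 0, rank ∂_1 = 2 ⇒ b_0 = 3 − 0 − 2 = 1; all invariant factors of ∂_1 are 1 so no torsion. So H_0 ≅ Z.

H_0 = Z.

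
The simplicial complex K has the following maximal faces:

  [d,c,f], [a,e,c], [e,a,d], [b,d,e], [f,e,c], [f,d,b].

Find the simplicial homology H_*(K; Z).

Fix the vertex order a < b < c < d < e < f and write every simplex with vertices in increasing order. Then dim K = 2 and the simplices of K are:

  0-simplices (6): a, b, c, d, e, f
  1-simplices (12): ac, ad, ae, bd, be, bf, cd, ce, cf, de, df, ef
  2-simplices (6): ace, ade, bde, bdf, cdf, cef

Hence C_0 ≅ Z^6, C_1 ≅ Z^12, C_2 ≅ Z^6.

∂_1: C_1 → C_0 maps an edge to its endpoints' difference, ∂[p,q] = q − p.
This gives a 6×12 integer matrix of rank 5; reducing to Smith normal form yields diagonal entries (1,1,1,1,1).

∂_2: C_2 → C_1 maps a triangle to the signed sum of its edges. For instance
  ∂bdf = df − bf + bd,
  ∂ade = de − ae + ad.
The 12×6 boundary matrix has rank 6 and Smith normal form diag(1,1,1,1,1,1).

Computing H_k = (kernel of ∂_k) / (image of ∂_{k+1}):

  H_0: rank C_0 − rank ∂_1 = 6 − 5 = 1, and the invariant factors of ∂_1 are all 1, so H_0 = Z.
  H_1: rank ker ∂_1 − rank ∂_2 = (12 − 5) − 6 = 1, and the invariant factors of ∂_2 are all 1, so H_1 = Z.
  H_2: rank ker ∂_2 − rank ∂_3 = (6 − 6) − 0 = 0, and there is no ∂_3, so H_2 = 0.

As a check, the Euler characteristic is 6 − 12 + 6 = 0, which agrees with 1 − 1 + 0 = 0.

H_0 = Z,  H_1 = Z,  H_2 = 0.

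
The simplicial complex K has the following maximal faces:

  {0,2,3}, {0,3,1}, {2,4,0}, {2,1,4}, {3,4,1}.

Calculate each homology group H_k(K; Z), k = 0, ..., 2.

We work with the vertex ordering 0 < 1 < 2 < 3 < 4. The simplices of K, each written with vertices in increasing order, are:

  0-simplices (5): [0], [1], [2], [3], [4]
  1-simplices (10): [0,1], [0,2], [0,3], [0,4], [1,2], [1,3], [1,4], [2,3], [2,4], [3,4]
  2-simplices (5): [0,1,3], [0,2,3], [0,2,4], [1,2,4], [1,3,4]

so the chain groups are C_0 ≅ Z^5, C_1 ≅ Z^10, C_2 ≅ Z^5.

The boundary map ∂_1: C_1 → C_0 sends each edge [p,q] (with p < q) to q − p.
The 5×10 boundary matrix has rank 4 and Smith normal form diag(1,1,1,1).

∂_2: C_2 → C_1 maps a triangle to the signed sum of its edges. For instance
  ∂[0,1,3] = [1,3] − [0,3] + [0,1],
  ∂[0,2,4] = [2,4] − [0,4] + [0,2].
As a 10×5 matrix over Z this has rank 5, with invariant factors (1,1,1,1,1).

Now H_k = ker ∂_k / im ∂_{k+1}, so:

  H_0: rank C_0 − rank ∂_1 = 5 − 4 = 1, and the invariant factors of ∂_1 are all 1, so H_0 = Z.
  H_1: rank ker ∂_1 − rank ∂_2 = (10 − 4) − 5 = 1, and the invariant factors of ∂_2 are all 1, so H_1 = Z.
  H_2: rank ker ∂_2 − rank ∂_3 = (5 − 5) − 0 = 0, and there is no ∂_3, so H_2 = 0.

As a check, the Euler characteristic is 5 − 10 + 5 = 0, which agrees with 1 − 1 + 0 = 0.
(K is a triangulation of the Möbius band.)

H_0 ≅ Z,  H_1 ≅ Z,  H_2 = 0.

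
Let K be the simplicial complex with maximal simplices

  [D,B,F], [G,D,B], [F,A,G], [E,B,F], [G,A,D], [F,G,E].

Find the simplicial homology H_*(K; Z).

H_0 ≅ Z,  H_1 ≅ Z,  H_2 = 0.

We work with the vertex ordering A < B < D < E < F < G. The simplices of K, each written with vertices in increasing order, are:

  0-simplices (6): A, B, D, E, F, G
  1-simplices (12): AD, AF, AG, BD, BE, BF, BG, DF, DG, EF, EG, FG
  2-simplices (6): ADG, AFG, BDF, BDG, BEF, EFG

Hence C_0 ≅ Z^6, C_1 ≅ Z^12, C_2 ≅ Z^6.

The boundary map ∂_1: C_1 → C_0 is given by ∂[p,q] = [q] − [p].
This gives a 6×12 integer matrix of rank 5; reducing to Smith normal form yields diagonal entries (1,1,1,1,1).

The boundary map ∂_2: C_2 → C_1 acts by ∂[p,q,r] = [q,r] − [p,r] + [p,q]. For instance
  ∂AFG = FG − AG + AF,
  ∂BDF = DF − BF + BD.
The resulting 12×6 matrix has rank 6, and its Smith normal form has invariant factors (1,1,1,1,1,1).

From H_k ≅ ker(∂_k) / im(∂_{k+1}) we obtain:

  H_0: rank C_0 − rank ∂_1 = 6 − 5 = 1, and the invariant factors of ∂_1 are all 1, so H_0 ≅ Z.
  H_1: rank ker ∂_1 − rank ∂_2 = (12 − 5) − 6 = 1, and the invariant factors of ∂_2 are all 1, so H_1 ≅ Z.
  H_2: rank ker ∂_2 − rank ∂_3 = (6 − 6) − 0 = 0, and there is no ∂_3, so H_2 ≅ 0.

(K is a triangulation of the cylinder S^1 x I.)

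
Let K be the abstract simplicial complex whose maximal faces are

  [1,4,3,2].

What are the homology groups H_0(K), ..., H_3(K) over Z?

Fix the vertex order 1 < 2 < 3 < 4 and write every simplex with vertices in increasing order. Then dim K = 3 and the simplices of K are:

  0-simplices (4): [1], [2], [3], [4]
  1-simplices (6): [1,2], [1,3], [1,4], [2,3], [2,4], [3,4]
  2-simplices (4): [1,2,3], [1,2,4], [1,3,4], [2,3,4]
  3-simplices (1): [1,2,3,4]

Hence C_0 ≅ Z^4, C_1 ≅ Z^6, C_2 ≅ Z^4, C_3 ≅ Z^1.

The boundary map ∂_1: C_1 → C_0 sends each edge [p,q] (with p < q) to q − p.
The 4×6 boundary matrix has rank 3 and Smith normal form diag(1,1,1).

∂_2: C_2 → C_1 acts by ∂[p,q,r] = [q,r] − [p,r] + [p,q]. For instance
  ∂[2,3,4] = [3,4] − [2,4] + [2,3],
  ∂[1,3,4] = [3,4] − [1,4] + [1,3].
As a 6×4 matrix over Z this has rank 3, with invariant factors (1,1,1).

∂_3: C_3 → C_2 sends each 3-simplex σ to the alternating sum Σ_i (−1)^i (σ with its i-th vertex removed). For instance
  ∂[1,2,3,4] = [2,3,4] − [1,3,4] + [1,2,4] − [1,2,3].
As a 4×1 matrix over Z this has rank 1, with invariant factors (1).

Computing H_k = (kernel of ∂_k) / (image of ∂_{k+1}):

  H_0: rank C_0 − rank ∂_1 = 4 − 3 = 1, and the invariant factors of ∂_1 are all 1, so H_0 = Z.
  H_1: rank ker ∂_1 − rank ∂_2 = (6 − 3) − 3 = 0, and the invariant factors of ∂_2 are all 1, so H_1 = 0.
  H_2: rank ker ∂_2 − rank ∂_3 = (4 − 3) − 1 = 0, and the invariant factors of ∂_3 are all 1, so H_2 = 0.
  H_3: rank ker ∂_3 − rank ∂_4 = (1 − 1) − 0 = 0, and there is no ∂_4, so H_3 = 0.

(K is a triangulation of the 3-simplex.)

H_0 = Z,  H_1 = 0,  H_2 = 0,  H_3 = 0.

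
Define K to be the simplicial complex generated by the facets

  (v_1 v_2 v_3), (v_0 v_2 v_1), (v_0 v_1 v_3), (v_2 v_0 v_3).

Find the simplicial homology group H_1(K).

Fix the vertex order v_0 < v_1 < v_2 < v_3 and write every simplex with vertices in increasing order. Then dim K = 2 and the simplices of K are:

  0-simplices (4): [v_0], [v_1], [v_2], [v_3]
  1-simplices (6): [v_0,v_1], [v_0,v_2], [v_0,v_3], [v_1,v_2], [v_1,v_3], [v_2,v_3]
  2-simplices (4): [v_0,v_1,v_2], [v_0,v_1,v_3], [v_0,v_2,v_3], [v_1,v_2,v_3]

Hence C_0 ≅ Z^4, C_1 ≅ Z^6, C_2 ≅ Z^4.

Boundary ∂_1: C_1 → C_0 maps an edge to its endpoints' difference, ∂[p,q] = q − p. For instance
  ∂[v_0,v_3] = [v_3] − [v_0].
The 4×6 boundary matrix has rank 3 and Smith normal form diag(1,1,1).

∂_2: C_2 → C_1 sends each 2-simplex [p,q,r] to [q,r] − [p,r] + [p,q]. For instance
  ∂[v_1,v_2,v_3] = [v_2,v_3] − [v_1,v_3] + [v_1,v_2],
  ∂[v_0,v_2,v_3] = [v_2,v_3] − [v_0,v_3] + [v_0,v_2].
The 6×4 boundary matrix has rank 3 and Smith normal form diag(1,1,1).

From H_k ≅ ker(∂_k) / im(∂_{k+1}) we obtain:

  H_1: rank ker ∂_1 − rank ∂_2 = (6 − 3) − 3 = 0, and the invariant factors of ∂_2 are all 1, so H_1 = 0.

(K is a triangulation of the 2-sphere S^2.)

H_1 = 0.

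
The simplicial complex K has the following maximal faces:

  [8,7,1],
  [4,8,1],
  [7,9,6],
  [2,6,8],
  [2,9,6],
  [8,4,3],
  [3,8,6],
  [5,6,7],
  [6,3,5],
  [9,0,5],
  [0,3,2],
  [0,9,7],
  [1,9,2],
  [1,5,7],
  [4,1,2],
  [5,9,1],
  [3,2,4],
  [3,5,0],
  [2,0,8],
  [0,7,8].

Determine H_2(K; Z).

Take the total order 0 < 1 < 2 < 3 < 4 < 5 < 6 < 7 < 8 < 9 on the vertex set. Then K (dimension 2) consists of the simplices:

  0-simplices (10): [0], [1], [2], [3], [4], [5], [6], [7], [8], [9]
  1-simplices (30): (30 of them)
  2-simplices (20): (20 of them)

so the chain groups are C_0 ≅ Z^10, C_1 ≅ Z^30, C_2 ≅ Z^20.

∂_1: C_1 → C_0 maps an edge to its endpoints' difference, ∂[p,q] = q − p. For instance
  ∂[2,9] = [9] − [2].
As a 10×30 matrix over Z this has rank 9, with invariant factors (1,1,1,1,1,1,1,1,1).

∂_2: C_2 → C_1 acts by ∂[p,q,r] = [q,r] − [p,r] + [p,q]. For instance
  ∂[3,6,8] = [6,8] − [3,8] + [3,6],
  ∂[0,7,8] = [7,8] − [0,8] + [0,7].
This gives a 30×20 integer matrix of rank 20; reducing to Smith normal form yields diagonal entries (1,1,1,1,1,1,1,1,1,1,1,1,1,1,1,1,1,1,1,2).

Reading off H_k = ker ∂_k / im ∂_{k+1}:

  H_2: rank ker ∂_2 − rank ∂_3 = (20 − 20) − 0 = 0, and there is no ∂_3, so H_2 = 0.

(K is a triangulation of the Klein bottle.)

H_2 ≅ 0.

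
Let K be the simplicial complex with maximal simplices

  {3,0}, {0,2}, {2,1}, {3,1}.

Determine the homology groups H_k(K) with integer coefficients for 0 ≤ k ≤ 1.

H_0 ≅ Z,  H_1 ≅ Z.

Take the total order 0 < 1 < 2 < 3 on the vertex set. Then K (dimension 1) consists of the simplices:

  0-simplices (4): [0], [1], [2], [3]
  1-simplices (4): [0,2], [0,3], [1,2], [1,3]

so the chain groups are C_0 ≅ Z^4, C_1 ≅ Z^4.

Boundary ∂_1: C_1 → C_0 maps an edge to its endpoints' difference, ∂[p,q] = q − p. For instance
  ∂[1,2] = [2] − [1].
The 4×4 boundary matrix has rank 3 and Smith normal form diag(1,1,1).

From H_k ≅ ker(∂_k) / im(∂_{k+1}) we obtain:

  H_0: rank C_0 − rank ∂_1 = 4 − 3 = 1, and the invariant factors of ∂_1 are all 1, so H_0 = Z.
  H_1: rank ker ∂_1 − rank ∂_2 = (4 − 3) − 0 = 1, and there is no ∂_2, so H_1 = Z.

As a check, the Euler characteristic is 4 − 4 = 0, which agrees with 1 − 1 = 0.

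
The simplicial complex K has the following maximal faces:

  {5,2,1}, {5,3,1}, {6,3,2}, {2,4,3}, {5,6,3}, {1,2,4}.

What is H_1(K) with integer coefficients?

Take the total order 1 < 2 < 3 < 4 < 5 < 6 on the vertex set. Then K (dimension 2) consists of the simplices:

  0-simplices (6): [1], [2], [3], [4], [5], [6]
  1-simplices (12): [1,2], [1,3], [1,4], [1,5], [2,3], [2,4], [2,5], [2,6], [3,4], [3,5], [3,6], [5,6]
  2-simplices (6): [1,2,4], [1,2,5], [1,3,5], [2,3,4], [2,3,6], [3,5,6]

Hence C_0 ≅ Z^6, C_1 ≅ Z^12, C_2 ≅ Z^6.

The boundary map ∂_1: C_1 → C_0 maps an edge to its endpoints' difference, ∂[p,q] = q − p. For instance
  ∂[3,6] = [6] − [3].
As a 6×12 matrix over Z this has rank 5, with invariant factors (1,1,1,1,1).

∂_2: C_2 → C_1 sends each 2-simplex [p,q,r] to [q,r] − [p,r] + [p,q]. For instance
  ∂[2,3,4] = [3,4] − [2,4] + [2,3],
  ∂[2,3,6] = [3,6] − [2,6] + [2,3].
This gives a 12×6 integer matrix of rank 6; reducing to Smith normal form yields diagonal entries (1,1,1,1,1,1).

Now H_k = ker ∂_k / im ∂_{k+1}, so:

  H_1: rank ker ∂_1 − rank ∂_2 = (12 − 5) − 6 = 1, and the invariant factors of ∂_2 are all 1, so H_1 ≅ Z.

(K is a triangulation of the cylinder S^1 x I.)

H_1 ≅ Z.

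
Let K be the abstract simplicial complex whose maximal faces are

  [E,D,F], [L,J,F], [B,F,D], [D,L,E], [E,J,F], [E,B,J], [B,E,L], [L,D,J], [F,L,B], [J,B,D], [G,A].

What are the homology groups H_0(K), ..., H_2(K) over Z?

H_0 ≅ Z^2,  H_1 ≅ Z/2,  H_2 = 0.

Fix the vertex order A < B < D < E < F < G < J < L and write every simplex with vertices in increasing order. Then dim K = 2 and the simplices of K are:

  0-simplices (8): A, B, D, E, F, G, J, L
  1-simplices (16): AG, BD, BE, BF, BJ, BL, DE, DF, DJ, DL, EF, EJ, EL, FJ, FL, JL
  2-simplices (10): BDF, BDJ, BEJ, BEL, BFL, DEF, DEL, DJL, EFJ, FJL

Hence C_0 ≅ Z^8, C_1 ≅ Z^16, C_2 ≅ Z^10.

The boundary map ∂_1: C_1 → C_0 maps an edge to its endpoints' difference, ∂[p,q] = q − p.
As a 8×16 matrix over Z this has rank 6, with invariant factors (1,1,1,1,1,1).

∂_2: C_2 → C_1 acts by ∂[p,q,r] = [q,r] − [p,r] + [p,q]. For instance
  ∂BDJ = DJ − BJ + BD,
  ∂BFL = FL − BL + BF.
The resulting 16×10 matrix has rank 10, and its Smith normal form has invariant factors (1,1,1,1,1,1,1,1,1,2).

Reading off H_k = ker ∂_k / im ∂_{k+1}:

  H_0: rank C_0 − rank ∂_1 = 8 − 6 = 2, and the invariant factors of ∂_1 are all 1, so H_0 = Z^2.
  H_1: rank ker ∂_1 − rank ∂_2 = (16 − 6) − 10 = 0, and ∂_2 has invariant factor 2 > 1, so H_1 = Z/2.
  H_2: rank ker ∂_2 − rank ∂_3 = (10 − 10) − 0 = 0, and there is no ∂_3, so H_2 = 0.

(K is a triangulation of the disjoint union of the 1-simplex and the real projective plane RP^2.)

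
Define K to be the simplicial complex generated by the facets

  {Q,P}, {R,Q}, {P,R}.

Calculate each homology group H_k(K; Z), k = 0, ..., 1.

H_0 = Z,  H_1 = Z.

We work with the vertex ordering P < Q < R. The simplices of K, each written with vertices in increasing order, are:

  0-simplices (3): P, Q, R
  1-simplices (3): PQ, PR, QR

so the chain groups are C_0 ≅ Z^3, C_1 ≅ Z^3.

The boundary map ∂_1: C_1 → C_0 is given by ∂[p,q] = [q] − [p].
The 3×3 boundary matrix has rank 2 and Smith normal form diag(1,1).

Reading off H_k = ker ∂_k / im ∂_{k+1}:

  H_0: rank C_0 − rank ∂_1 = 3 − 2 = 1, and the invariant factors of ∂_1 are all 1, so H_0 ≅ Z.
  H_1: rank ker ∂_1 − rank ∂_2 = (3 − 2) − 0 = 1, and there is no ∂_2, so H_1 ≅ Z.

As a check, the Euler characteristic is 3 − 3 = 0, which agrees with 1 − 1 = 0.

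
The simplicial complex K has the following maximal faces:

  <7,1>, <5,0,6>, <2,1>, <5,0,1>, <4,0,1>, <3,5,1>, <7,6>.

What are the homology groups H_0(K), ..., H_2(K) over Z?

Take the total order 0 < 1 < 2 < 3 < 4 < 5 < 6 < 7 on the vertex set. Then K (dimension 2) consists of the simplices:

  0-simplices (8): [0], [1], [2], [3], [4], [5], [6], [7]
  1-simplices (12): [0,1], [0,4], [0,5], [0,6], [1,2], [1,3], [1,4], [1,5], [1,7], [3,5], [5,6], [6,7]
  2-simplices (4): [0,1,4], [0,1,5], [0,5,6], [1,3,5]

Hence C_0 ≅ Z^8, C_1 ≅ Z^12, C_2 ≅ Z^4.

The boundary map ∂_1: C_1 → C_0 maps an edge to its endpoints' difference, ∂[p,q] = q − p. For instance
  ∂[1,3] = [3] − [1].
The 8×12 boundary matrix has rank 7 and Smith normal form diag(1,1,1,1,1,1,1).

∂_2: C_2 → C_1 acts by ∂[p,q,r] = [q,r] − [p,r] + [p,q]. For instance
  ∂[0,1,4] = [1,4] − [0,4] + [0,1],
  ∂[0,5,6] = [5,6] − [0,6] + [0,5].
The resulting 12×4 matrix has rank 4, and its Smith normal form has invariant factors (1,1,1,1).

From H_k ≅ ker(∂_k) / im(∂_{k+1}) we obtain:

  H_0: rank C_0 − rank ∂_1 = 8 − 7 = 1, and the invariant factors of ∂_1 are all 1, so H_0 = Z.
  H_1: rank ker ∂_1 − rank ∂_2 = (12 − 7) − 4 = 1, and the invariant factors of ∂_2 are all 1, so H_1 = Z.
  H_2: rank ker ∂_2 − rank ∂_3 = (4 − 4) − 0 = 0, and there is no ∂_3, so H_2 = 0.

As a check, the Euler characteristic is 8 − 12 + 4 = 0, which agrees with 1 − 1 + 0 = 0.

H_0 ≅ Z,  H_1 ≅ Z,  H_2 = 0.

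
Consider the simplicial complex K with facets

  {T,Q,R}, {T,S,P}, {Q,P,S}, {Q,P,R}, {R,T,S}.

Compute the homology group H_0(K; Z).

H_0 = Z.

We work with the vertex ordering P < Q < R < S < T. The simplices of K, each written with vertices in increasing order, are:

  0-simplices (5): P, Q, R, S, T
  1-simplices (10): PQ, PR, PS, PT, QR, QS, QT, RS, RT, ST
  2-simplices (5): PQR, PQS, PST, QRT, RST

giving chain groups C_0 ≅ Z^5, C_1 ≅ Z^10, C_2 ≅ Z^5.

∂_1: C_1 → C_0 is given by ∂[p,q] = [q] − [p].
The resulting 5×10 matrix has rank 4, and its Smith normal form has invariant factors (1,1,1,1).

The boundary map ∂_2: C_2 → C_1 maps a triangle to the signed sum of its edges. For instance
  ∂PQS = QS − PS + PQ,
  ∂PQR = QR − PR + PQ.
The resulting 10×5 matrix has rank 5, and its Smith normal form has invariant factors (1,1,1,1,1).

Reading off H_k = ker ∂_k / im ∂_{k+1}:

  H_0: rank C_0 − rank ∂_1 = 5 − 4 = 1, and the invariant factors of ∂_1 are all 1, so H_0 = Z.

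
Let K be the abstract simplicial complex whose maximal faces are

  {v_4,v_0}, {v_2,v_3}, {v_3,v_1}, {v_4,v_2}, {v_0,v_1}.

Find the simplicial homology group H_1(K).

H_1 = Z.

Order the vertices as v_0 < v_1 < v_2 < v_3 < v_4. Listing each simplex with vertices in this order, K has dimension 1 with simplices:

  0-simplices (5): [v_0], [v_1], [v_2], [v_3], [v_4]
  1-simplices (5): [v_0,v_1], [v_0,v_4], [v_1,v_3], [v_2,v_3], [v_2,v_4]

Hence C_0 ≅ Z^5, C_1 ≅ Z^5.

Boundary ∂_1: C_1 → C_0 sends each edge [p,q] (with p < q) to q − p.
As a 5×5 matrix over Z this has rank 4, with invariant factors (1,1,1,1).

Computing H_k = (kernel of ∂_k) / (image of ∂_{k+1}):

  H_1: rank ker ∂_1 − rank ∂_2 = (5 − 4) − 0 = 1, and there is no ∂_2, so H_1 = Z.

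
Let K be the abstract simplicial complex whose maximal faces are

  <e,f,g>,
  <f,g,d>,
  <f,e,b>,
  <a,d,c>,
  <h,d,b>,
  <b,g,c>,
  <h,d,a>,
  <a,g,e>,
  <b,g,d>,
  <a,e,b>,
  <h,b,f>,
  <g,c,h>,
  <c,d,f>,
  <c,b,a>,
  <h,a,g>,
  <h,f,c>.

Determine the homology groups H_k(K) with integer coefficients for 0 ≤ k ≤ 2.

H_0 = Z,  H_1 = Z^2,  H_2 = Z.

Take the total order a < b < c < d < e < f < g < h on the vertex set. Then K (dimension 2) consists of the simplices:

  0-simplices (8): a, b, c, d, e, f, g, h
  1-simplices (24): ab, ac, ad, ae, ag, ah, bc, bd, be, bf, bg, bh, cd, cf, cg, ch, df, dg, dh, ef, eg, fg, fh, gh
  2-simplices (16): abc, abe, acd, adh, aeg, agh, bcg, bdg, bdh, bef, bfh, cdf, cfh, cgh, dfg, efg

Hence C_0 ≅ Z^8, C_1 ≅ Z^24, C_2 ≅ Z^16.

The boundary map ∂_1: C_1 → C_0 sends each edge [p,q] (with p < q) to q − p. For instance
  ∂cf = f − c.
As a 8×24 matrix over Z this has rank 7, with invariant factors (1,1,1,1,1,1,1).

Boundary ∂_2: C_2 → C_1 acts by ∂[p,q,r] = [q,r] − [p,r] + [p,q]. For instance
  ∂acd = cd − ad + ac,
  ∂adh = dh − ah + ad.
This gives a 24×16 integer matrix of rank 15; reducing to Smith normal form yields diagonal entries (1,1,1,1,1,1,1,1,1,1,1,1,1,1,1).

Reading off H_k = ker ∂_k / im ∂_{k+1}:

  H_0: rank C_0 − rank ∂_1 = 8 − 7 = 1, and the invariant factors of ∂_1 are all 1, so H_0 ≅ Z.
  H_1: rank ker ∂_1 − rank ∂_2 = (24 − 7) − 15 = 2, and the invariant factors of ∂_2 are all 1, so H_1 ≅ Z^2.
  H_2: rank ker ∂_2 − rank ∂_3 = (16 − 15) − 0 = 1, and there is no ∂_3, so H_2 ≅ Z.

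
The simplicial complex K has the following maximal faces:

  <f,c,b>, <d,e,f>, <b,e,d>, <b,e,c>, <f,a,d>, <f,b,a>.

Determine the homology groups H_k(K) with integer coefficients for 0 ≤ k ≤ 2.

Order the vertices as a < b < c < d < e < f. Listing each simplex with vertices in this order, K has dimension 2 with simplices:

  0-simplices (6): a, b, c, d, e, f
  1-simplices (12): ab, ad, af, bc, bd, be, bf, ce, cf, de, df, ef
  2-simplices (6): abf, adf, bce, bcf, bde, def

giving chain groups C_0 ≅ Z^6, C_1 ≅ Z^12, C_2 ≅ Z^6.

The boundary map ∂_1: C_1 → C_0 sends each edge [p,q] (with p < q) to q − p.
As a 6×12 matrix over Z this has rank 5, with invariant factors (1,1,1,1,1).

∂_2: C_2 → C_1 maps a triangle to the signed sum of its edges. For instance
  ∂bde = de − be + bd,
  ∂adf = df − af + ad.
The resulting 12×6 matrix has rank 6, and its Smith normal form has invariant factors (1,1,1,1,1,1).

Computing H_k = (kernel of ∂_k) / (image of ∂_{k+1}):

  H_0: rank C_0 − rank ∂_1 = 6 − 5 = 1, and the invariant factors of ∂_1 are all 1, so H_0 = Z.
  H_1: rank ker ∂_1 − rank ∂_2 = (12 − 5) − 6 = 1, and the invariant factors of ∂_2 are all 1, so H_1 = Z.
  H_2: rank ker ∂_2 − rank ∂_3 = (6 − 6) − 0 = 0, and there is no ∂_3, so H_2 = 0.

As a check, the Euler characteristic is 6 − 12 + 6 = 0, which agrees with 1 − 1 + 0 = 0.
(K is a triangulation of the cylinder S^1 x I.)

H_0 = Z,  H_1 = Z,  H_2 = 0.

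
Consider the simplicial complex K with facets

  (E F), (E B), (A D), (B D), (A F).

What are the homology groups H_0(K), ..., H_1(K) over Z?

We work with the vertex ordering A < B < D < E < F. The simplices of K, each written with vertices in increasing order, are:

  0-simplices (5): A, B, D, E, F
  1-simplices (5): AD, AF, BD, BE, EF

giving chain groups C_0 ≅ Z^5, C_1 ≅ Z^5.

Boundary ∂_1: C_1 → C_0 maps an edge to its endpoints' difference, ∂[p,q] = q − p. For instance
  ∂EF = F − E.
This gives a 5×5 integer matrix of rank 4; reducing to Smith normal form yields diagonal entries (1,1,1,1).

From H_k ≅ ker(∂_k) / im(∂_{k+1}) we obtain:

  H_0: rank C_0 − rank ∂_1 = 5 − 4 = 1, and the invariant factors of ∂_1 are all 1, so H_0 ≅ Z.
  H_1: rank ker ∂_1 − rank ∂_2 = (5 − 4) − 0 = 1, and there is no ∂_2, so H_1 ≅ Z.

As a check, the Euler characteristic is 5 − 5 = 0, which agrees with 1 − 1 = 0.

H_0 = Z,  H_1 = Z.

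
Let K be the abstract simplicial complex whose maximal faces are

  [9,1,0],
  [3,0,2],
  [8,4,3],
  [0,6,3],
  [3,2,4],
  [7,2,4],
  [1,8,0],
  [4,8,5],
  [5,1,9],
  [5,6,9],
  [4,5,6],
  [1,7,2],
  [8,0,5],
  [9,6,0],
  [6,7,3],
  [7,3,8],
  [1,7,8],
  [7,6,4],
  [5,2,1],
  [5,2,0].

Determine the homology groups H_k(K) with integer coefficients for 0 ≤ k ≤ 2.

H_0 = Z,  H_1 = Z ⊕ Z/2Z,  H_2 = 0.

Order the vertices as 0 < 1 < 2 < 3 < 4 < 5 < 6 < 7 < 8 < 9. Listing each simplex with vertices in this order, K has dimension 2 with simplices:

  0-simplices (10): [0], [1], [2], [3], [4], [5], [6], [7], [8], [9]
  1-simplices (30): (30 of them)
  2-simplices (20): (20 of them)

so the chain groups are C_0 ≅ Z^10, C_1 ≅ Z^30, C_2 ≅ Z^20.

The boundary map ∂_1: C_1 → C_0 sends each edge [p,q] (with p < q) to q − p. For instance
  ∂[1,8] = [8] − [1].
The 10×30 boundary matrix has rank 9 and Smith normal form diag(1,1,1,1,1,1,1,1,1).

∂_2: C_2 → C_1 sends each 2-simplex [p,q,r] to [q,r] − [p,r] + [p,q]. For instance
  ∂[0,2,5] = [2,5] − [0,5] + [0,2],
  ∂[0,1,8] = [1,8] − [0,8] + [0,1].
This gives a 30×20 integer matrix of rank 20; reducing to Smith normal form yields diagonal entries (1,1,1,1,1,1,1,1,1,1,1,1,1,1,1,1,1,1,1,2).

Now H_k = ker ∂_k / im ∂_{k+1}, so:

  H_0: rank C_0 − rank ∂_1 = 10 − 9 = 1, and the invariant factors of ∂_1 are all 1, so H_0 = Z.
  H_1: rank ker ∂_1 − rank ∂_2 = (30 − 9) − 20 = 1, and ∂_2 has invariant factor 2 > 1, so H_1 = Z ⊕ Z/2Z.
  H_2: rank ker ∂_2 − rank ∂_3 = (20 − 20) − 0 = 0, and there is no ∂_3, so H_2 = 0.

(K is a triangulation of the Klein bottle.)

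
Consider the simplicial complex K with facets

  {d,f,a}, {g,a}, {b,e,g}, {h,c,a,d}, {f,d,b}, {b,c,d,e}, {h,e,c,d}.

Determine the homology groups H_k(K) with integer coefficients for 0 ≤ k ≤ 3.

H_0 = Z,  H_1 = Z,  H_2 = 0,  H_3 = 0.

Order the vertices as a < b < c < d < e < f < g < h. Listing each simplex with vertices in this order, K has dimension 3 with simplices:

  0-simplices (8): a, b, c, d, e, f, g, h
  1-simplices (18): ac, ad, af, ag, ah, bc, bd, be, bf, bg, cd, ce, ch, de, df, dh, eg, eh
  2-simplices (13): acd, ach, adf, adh, bcd, bce, bde, bdf, beg, cde, cdh, ceh, deh
  3-simplices (3): acdh, bcde, cdeh

Hence C_0 ≅ Z^8, C_1 ≅ Z^18, C_2 ≅ Z^13, C_3 ≅ Z^3.

∂_1: C_1 → C_0 is given by ∂[p,q] = [q] − [p]. For instance
  ∂bd = d − b.
The 8×18 boundary matrix has rank 7 and Smith normal form diag(1,1,1,1,1,1,1).

Boundary ∂_2: C_2 → C_1 acts by ∂[p,q,r] = [q,r] − [p,r] + [p,q]. For instance
  ∂beg = eg − bg + be,
  ∂adf = df − af + ad.
The 18×13 boundary matrix has rank 10 and Smith normal form diag(1,1,1,1,1,1,1,1,1,1).

Boundary ∂_3: C_3 → C_2 sends each 3-simplex σ to the alternating sum Σ_i (−1)^i (σ with its i-th vertex removed). For instance
  ∂cdeh = deh − ceh + cdh − cde,
  ∂acdh = cdh − adh + ach − acd.
The 13×3 boundary matrix has rank 3 and Smith normal form diag(1,1,1).

Now H_k = ker ∂_k / im ∂_{k+1}, so:

  H_0: rank C_0 − rank ∂_1 = 8 − 7 = 1, and the invariant factors of ∂_1 are all 1, so H_0 = Z.
  H_1: rank ker ∂_1 − rank ∂_2 = (18 − 7) − 10 = 1, and the invariant factors of ∂_2 are all 1, so H_1 = Z.
  H_2: rank ker ∂_2 − rank ∂_3 = (13 − 10) − 3 = 0, and the invariant factors of ∂_3 are all 1, so H_2 = 0.
  H_3: rank ker ∂_3 − rank ∂_4 = (3 − 3) − 0 = 0, and there is no ∂_4, so H_3 = 0.

As a check, the Euler characteristic is 8 − 18 + 13 − 3 = 0, which agrees with 1 − 1 + 0 − 0 = 0.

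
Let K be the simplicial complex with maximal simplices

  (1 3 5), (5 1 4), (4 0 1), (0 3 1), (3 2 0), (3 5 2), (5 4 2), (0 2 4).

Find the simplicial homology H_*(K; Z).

Take the total order 0 < 1 < 2 < 3 < 4 < 5 on the vertex set. Then K (dimension 2) consists of the simplices:

  0-simplices (6): [0], [1], [2], [3], [4], [5]
  1-simplices (12): [0,1], [0,2], [0,3], [0,4], [1,3], [1,4], [1,5], [2,3], [2,4], [2,5], [3,5], [4,5]
  2-simplices (8): [0,1,3], [0,1,4], [0,2,3], [0,2,4], [1,3,5], [1,4,5], [2,3,5], [2,4,5]

Hence C_0 ≅ Z^6, C_1 ≅ Z^12, C_2 ≅ Z^8.

∂_1: C_1 → C_0 sends each edge [p,q] (with p < q) to q − p.
The 6×12 boundary matrix has rank 5 and Smith normal form diag(1,1,1,1,1).

Boundary ∂_2: C_2 → C_1 acts by ∂[p,q,r] = [q,r] − [p,r] + [p,q]. For instance
  ∂[0,1,4] = [1,4] − [0,4] + [0,1],
  ∂[1,3,5] = [3,5] − [1,5] + [1,3].
As a 12×8 matrix over Z this has rank 7, with invariant factors (1,1,1,1,1,1,1).

Reading off H_k = ker ∂_k / im ∂_{k+1}:

  H_0: rank C_0 − rank ∂_1 = 6 − 5 = 1, and the invariant factors of ∂_1 are all 1, so H_0 = Z.
  H_1: rank ker ∂_1 − rank ∂_2 = (12 − 5) − 7 = 0, and the invariant factors of ∂_2 are all 1, so H_1 = 0.
  H_2: rank ker ∂_2 − rank ∂_3 = (8 − 7) − 0 = 1, and there is no ∂_3, so H_2 = Z.

As a check, the Euler characteristic is 6 − 12 + 8 = 2, which agrees with 1 − 0 + 1 = 2.

H_0 = Z,  H_1 = 0,  H_2 = Z.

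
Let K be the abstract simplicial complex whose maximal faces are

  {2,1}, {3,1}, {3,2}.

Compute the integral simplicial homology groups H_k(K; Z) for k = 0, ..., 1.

H_0 ≅ Z,  H_1 ≅ Z.

Order the vertices as 1 < 2 < 3. Listing each simplex with vertices in this order, K has dimension 1 with simplices:

  0-simplices (3): [1], [2], [3]
  1-simplices (3): [1,2], [1,3], [2,3]

giving chain groups C_0 ≅ Z^3, C_1 ≅ Z^3.

Boundary ∂_1: C_1 → C_0 is given by ∂[p,q] = [q] − [p]. For instance
  ∂[1,3] = [3] − [1].
The 3×3 boundary matrix has rank 2 and Smith normal form diag(1,1).

Now H_k = ker ∂_k / im ∂_{k+1}, so:

  H_0: rank C_0 − rank ∂_1 = 3 − 2 = 1, and the invariant factors of ∂_1 are all 1, so H_0 = Z.
  H_1: rank ker ∂_1 − rank ∂_2 = (3 − 2) − 0 = 1, and there is no ∂_2, so H_1 = Z.

As a check, the Euler characteristic is 3 − 3 = 0, which agrees with 1 − 1 = 0.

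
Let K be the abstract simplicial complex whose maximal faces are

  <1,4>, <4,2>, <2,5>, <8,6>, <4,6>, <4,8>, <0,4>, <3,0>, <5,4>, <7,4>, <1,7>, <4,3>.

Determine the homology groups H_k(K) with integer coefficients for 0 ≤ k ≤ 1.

K has 9 vertices, 12 edges.
rank ∂_0 = 0, rank ∂_1 = 8 ⇒ b_0 = 9 − 0 − 8 = 1; all invariant factors of ∂_1 are 1 so no torsion. So H_0 ≅ Z.
rank ∂_1 = 8, rank ∂_2 = 0 ⇒ b_1 = 12 − 8 − 0 = 4. So H_1 ≅ Z^4.

H_0 = Z,  H_1 = Z^4.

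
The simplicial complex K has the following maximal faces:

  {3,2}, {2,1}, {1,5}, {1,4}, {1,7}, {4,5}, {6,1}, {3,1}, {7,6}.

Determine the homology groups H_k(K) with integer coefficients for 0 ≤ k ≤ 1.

Order the vertices as 1 < 2 < 3 < 4 < 5 < 6 < 7. Listing each simplex with vertices in this order, K has dimension 1 with simplices:

  0-simplices (7): [1], [2], [3], [4], [5], [6], [7]
  1-simplices (9): [1,2], [1,3], [1,4], [1,5], [1,6], [1,7], [2,3], [4,5], [6,7]

Hence C_0 ≅ Z^7, C_1 ≅ Z^9.

∂_1: C_1 → C_0 maps an edge to its endpoints' difference, ∂[p,q] = q − p. For instance
  ∂[4,5] = [5] − [4].
The resulting 7×9 matrix has rank 6, and its Smith normal form has invariant factors (1,1,1,1,1,1).

Now H_k = ker ∂_k / im ∂_{k+1}, so:

  H_0: rank C_0 − rank ∂_1 = 7 − 6 = 1, and the invariant factors of ∂_1 are all 1, so H_0 ≅ Z.
  H_1: rank ker ∂_1 − rank ∂_2 = (9 − 6) − 0 = 3, and there is no ∂_2, so H_1 ≅ Z^3.

As a check, the Euler characteristic is 7 − 9 = -2, which agrees with 1 − 3 = -2.

H_0 ≅ Z,  H_1 ≅ Z^3.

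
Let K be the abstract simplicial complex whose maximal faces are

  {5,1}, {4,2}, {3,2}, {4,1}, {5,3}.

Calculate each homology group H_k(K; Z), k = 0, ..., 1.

H_0 ≅ Z,  H_1 ≅ Z.

Order the vertices as 1 < 2 < 3 < 4 < 5. Listing each simplex with vertices in this order, K has dimension 1 with simplices:

  0-simplices (5): [1], [2], [3], [4], [5]
  1-simplices (5): [1,4], [1,5], [2,3], [2,4], [3,5]

Hence C_0 ≅ Z^5, C_1 ≅ Z^5.

The boundary map ∂_1: C_1 → C_0 is given by ∂[p,q] = [q] − [p]. For instance
  ∂[3,5] = [5] − [3].
The 5×5 boundary matrix has rank 4 and Smith normal form diag(1,1,1,1).

Reading off H_k = ker ∂_k / im ∂_{k+1}:

  H_0: rank C_0 − rank ∂_1 = 5 − 4 = 1, and the invariant factors of ∂_1 are all 1, so H_0 ≅ Z.
  H_1: rank ker ∂_1 − rank ∂_2 = (5 − 4) − 0 = 1, and there is no ∂_2, so H_1 ≅ Z.

As a check, the Euler characteristic is 5 − 5 = 0, which agrees with 1 − 1 = 0.
(K is a triangulation of the circle S^1.)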